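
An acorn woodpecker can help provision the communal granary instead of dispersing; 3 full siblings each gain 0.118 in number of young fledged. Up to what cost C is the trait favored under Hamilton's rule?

0.177

r to a full sibling = 1/2 (full sibs share both parents — two paths of length 2: r = 2·(1/2)^2 = 1/2).
Hamilton's rule: n·r·B > C, so the trait is favored while C < n·r·B = 3·0.5·0.118 = 0.177.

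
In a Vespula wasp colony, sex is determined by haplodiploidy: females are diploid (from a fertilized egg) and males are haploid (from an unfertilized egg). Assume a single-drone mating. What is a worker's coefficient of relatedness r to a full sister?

Haplodiploid full sisters inherit their father's entire haploid genome identically (contributing 1/2) and on average half of their mother's contribution (1/2 · 1/2 = 1/4); r = 1/2 + 1/4 = 3/4.

0.75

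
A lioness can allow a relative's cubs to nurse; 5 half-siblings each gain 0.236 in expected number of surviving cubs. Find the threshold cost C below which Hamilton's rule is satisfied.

0.295

r to a half-sibling = 0.25 (half-sibs share one parent — one path of length 2: r = (1/2)^2 = 1/4).
Hamilton's rule: n·r·B > C, so the trait is favored while C < n·r·B = 5·0.25·0.236 = 0.295.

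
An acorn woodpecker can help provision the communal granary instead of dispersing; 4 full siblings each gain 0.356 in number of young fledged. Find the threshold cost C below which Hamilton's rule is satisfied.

0.712

r to a full sibling = 0.5 (full sibs share both parents — two paths of length 2: r = 2·(1/2)^2 = 1/2).
Hamilton's rule: n·r·B > C, so the trait is favored while C < n·r·B = 4·0.5·0.356 = 0.712.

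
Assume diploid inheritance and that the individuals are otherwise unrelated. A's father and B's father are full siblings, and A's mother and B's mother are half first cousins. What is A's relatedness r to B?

0.140625

Relatedness sums over independent paths through distinct common ancestors.
A and B are related in two ways: first cousins through their fathers (r = 1/8) and half second cousins through their mothers (r = 1/64).
r = 1/8 + 1/64 = 0.140625.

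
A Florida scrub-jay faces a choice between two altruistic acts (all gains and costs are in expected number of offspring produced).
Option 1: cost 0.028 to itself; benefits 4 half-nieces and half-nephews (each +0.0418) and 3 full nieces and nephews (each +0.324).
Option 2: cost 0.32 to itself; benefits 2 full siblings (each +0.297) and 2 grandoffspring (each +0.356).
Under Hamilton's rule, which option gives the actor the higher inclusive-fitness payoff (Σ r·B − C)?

Option 1

Option 1: r to a half-niece or half-nephew = 0.125.
Option 1: r to a full niece or nephew = 0.25.
Option 1: Σ r·B − C = (4·0.125·0.0418 + 3·0.25·0.324) − 0.028 = 0.2359.
Option 2: r to a full sibling = 0.5.
Option 2: r to a grandoffspring = 0.25.
Option 2: Σ r·B − C = (2·0.5·0.297 + 2·0.25·0.356) − 0.32 = 0.155.
Option 1 has the higher net inclusive-fitness payoff.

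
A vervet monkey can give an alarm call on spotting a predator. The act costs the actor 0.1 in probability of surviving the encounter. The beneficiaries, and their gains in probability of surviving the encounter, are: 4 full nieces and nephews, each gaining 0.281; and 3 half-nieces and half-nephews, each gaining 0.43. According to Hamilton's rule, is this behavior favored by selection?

Hamilton's rule: the trait is favored when the sum of r·B over every recipient exceeds the actor's cost C.
r to a full niece or nephew = 0.25 (full aunt/uncle↔niece/nephew: two paths of length 3 through the shared grandparent pair: r = 2·(1/2)^3 = 1/4).
r to a half-niece or half-nephew = 0.125 (half-aunt/uncle↔niece/nephew: one path of length 3: r = (1/2)^3 = 1/8).
Summing one r·B term per recipient: 4·0.25·0.281 + 3·0.125·0.43 = 0.44225.
0.44225 > 0.1: the indirect benefit exceeds the cost.

Yes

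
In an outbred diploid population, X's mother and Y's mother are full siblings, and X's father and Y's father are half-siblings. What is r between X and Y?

With two independent routes of shared ancestry, r is the sum of the two contributions.
X and Y are related in two ways: first cousins through their mothers (r = 1/8) and half first cousins through their fathers (r = 1/16).
r = 1/8 + 1/16 = 0.1875.

0.1875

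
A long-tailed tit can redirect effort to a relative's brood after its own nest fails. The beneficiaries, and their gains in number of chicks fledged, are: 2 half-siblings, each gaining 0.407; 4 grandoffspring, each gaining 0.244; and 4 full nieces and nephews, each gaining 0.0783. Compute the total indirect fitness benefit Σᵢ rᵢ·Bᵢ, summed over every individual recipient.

r to a half-sibling = 0.25 (half-sibs share one parent — one path of length 2: r = (1/2)^2 = 1/4).
r to a grandoffspring = 0.25 (two parent–offspring links: r = (1/2)^2 = 1/4).
r to a full niece or nephew = 1/4 (full aunt/uncle↔niece/nephew: two paths of length 3 through the shared grandparent pair: r = 2·(1/2)^3 = 1/4).
Summing one r·B term per recipient: 2·0.25·0.407 + 4·0.25·0.244 + 4·0.25·0.0783 = 0.5258.

0.5258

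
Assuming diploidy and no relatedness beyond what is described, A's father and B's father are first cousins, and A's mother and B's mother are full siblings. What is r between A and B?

0.15625

With two independent routes of shared ancestry, r is the sum of the two contributions.
A and B are related in two ways: second cousins through their fathers (r = 1/32) and first cousins through their mothers (r = 1/8).
r = 1/32 + 1/8 = 0.15625.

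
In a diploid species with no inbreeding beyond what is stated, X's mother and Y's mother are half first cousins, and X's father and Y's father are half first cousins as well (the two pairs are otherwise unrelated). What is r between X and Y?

0.03125

Independent pedigree routes through distinct common ancestors add.
X and Y are related in two ways: half second cousins through their mothers (r = 1/64) and half second cousins through their fathers (r = 1/64).
r = 1/64 + 1/64 = 0.03125.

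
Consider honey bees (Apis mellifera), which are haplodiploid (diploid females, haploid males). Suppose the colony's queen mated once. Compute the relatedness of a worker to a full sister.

Haplodiploid full sisters inherit their father's entire haploid genome identically (contributing 1/2) and on average half of their mother's contribution (1/2 · 1/2 = 1/4); r = 1/2 + 1/4 = 3/4.

0.75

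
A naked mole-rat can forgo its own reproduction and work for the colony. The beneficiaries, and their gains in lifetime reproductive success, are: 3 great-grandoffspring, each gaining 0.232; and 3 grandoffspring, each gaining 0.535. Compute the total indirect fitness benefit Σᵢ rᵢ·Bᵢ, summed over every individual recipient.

r to a great-grandoffspring = 0.125 (three parent–offspring links: r = (1/2)^3 = 1/8).
r to a grandoffspring = 1/4 (two parent–offspring links: r = (1/2)^2 = 1/4).
Summing one r·B term per recipient: 3·0.125·0.232 + 3·0.25·0.535 = 0.48825.

0.48825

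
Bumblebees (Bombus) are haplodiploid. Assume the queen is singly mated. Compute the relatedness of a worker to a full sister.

0.75

Haplodiploid full sisters inherit their father's entire haploid genome identically (contributing 1/2) and on average half of their mother's contribution (1/2 · 1/2 = 1/4); r = 1/2 + 1/4 = 3/4.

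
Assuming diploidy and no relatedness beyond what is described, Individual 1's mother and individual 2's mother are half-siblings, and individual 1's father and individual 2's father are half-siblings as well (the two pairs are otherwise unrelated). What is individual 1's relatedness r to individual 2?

0.125

Wright's path rule: contributions from independent ancestry routes add.
Individual 1 and individual 2 are related in two ways: half first cousins through their mothers (r = 1/16) and half first cousins through their fathers (r = 1/16).
r = 1/16 + 1/16 = 0.125.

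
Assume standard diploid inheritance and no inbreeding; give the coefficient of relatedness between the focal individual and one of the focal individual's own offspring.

0.5

Each parent–offspring link contributes a factor of 1/2, and independent paths through distinct common ancestors add.
One parent–offspring link: r = (1/2)^1 = 1/2.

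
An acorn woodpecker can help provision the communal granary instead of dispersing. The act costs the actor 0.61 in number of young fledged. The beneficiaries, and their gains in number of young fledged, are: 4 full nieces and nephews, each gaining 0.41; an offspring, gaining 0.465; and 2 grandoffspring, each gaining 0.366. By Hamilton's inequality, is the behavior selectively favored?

Yes

Hamilton's rule: the trait is favored when the sum of r·B over every recipient exceeds the actor's cost C.
r to a full niece or nephew = 0.25 (full aunt/uncle↔niece/nephew: two paths of length 3 through the shared grandparent pair: r = 2·(1/2)^3 = 1/4).
r to an offspring = 0.5 (one parent–offspring link: r = (1/2)^1 = 1/2).
r to a grandoffspring = 0.25 (two parent–offspring links: r = (1/2)^2 = 1/4).
Summing one r·B term per recipient: 4·0.25·0.41 + 1·0.5·0.465 + 2·0.25·0.366 = 0.8255.
0.8255 > 0.61: the indirect benefit exceeds the cost.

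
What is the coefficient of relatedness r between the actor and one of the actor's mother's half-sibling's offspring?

0.0625

Each parent–offspring link contributes a factor of 1/2, and independent paths through distinct common ancestors add.
Half first cousins share one grandparent — one path of length 4: r = (1/2)^4 = 1/16.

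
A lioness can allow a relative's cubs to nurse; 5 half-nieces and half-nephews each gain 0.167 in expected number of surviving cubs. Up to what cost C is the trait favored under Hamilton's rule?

0.104375

r to a half-niece or half-nephew = 1/8 (half-aunt/uncle↔niece/nephew: one path of length 3: r = (1/2)^3 = 1/8).
Hamilton's rule: n·r·B > C, so the trait is favored while C < n·r·B = 5·0.125·0.167 = 0.104375.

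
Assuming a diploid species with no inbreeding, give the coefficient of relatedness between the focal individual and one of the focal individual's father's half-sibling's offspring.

0.0625

Each parent–offspring link contributes a factor of 1/2, and independent paths through distinct common ancestors add.
Half first cousins share one grandparent — one path of length 4: r = (1/2)^4 = 1/16.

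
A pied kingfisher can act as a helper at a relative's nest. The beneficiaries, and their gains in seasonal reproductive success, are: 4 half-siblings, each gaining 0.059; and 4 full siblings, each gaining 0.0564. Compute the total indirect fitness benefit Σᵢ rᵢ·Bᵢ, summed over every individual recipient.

r to a half-sibling = 0.25 (half-sibs share one parent — one path of length 2: r = (1/2)^2 = 1/4).
r to a full sibling = 0.5 (full sibs share both parents — two paths of length 2: r = 2·(1/2)^2 = 1/2).
Summing one r·B term per recipient: 4·0.25·0.059 + 4·0.5·0.0564 = 0.1718.

0.1718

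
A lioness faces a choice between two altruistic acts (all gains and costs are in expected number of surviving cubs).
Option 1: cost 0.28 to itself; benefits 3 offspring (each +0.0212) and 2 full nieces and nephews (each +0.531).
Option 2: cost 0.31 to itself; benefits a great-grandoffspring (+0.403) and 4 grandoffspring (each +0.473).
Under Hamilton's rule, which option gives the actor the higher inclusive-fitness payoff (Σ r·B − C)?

Option 1: r to an offspring = 0.5.
Option 1: r to a full niece or nephew = 0.25.
Option 1: Σ r·B − C = (3·0.5·0.0212 + 2·0.25·0.531) − 0.28 = 0.0173.
Option 2: r to a great-grandoffspring = 0.125.
Option 2: r to a grandoffspring = 0.25.
Option 2: Σ r·B − C = (1·0.125·0.403 + 4·0.25·0.473) − 0.31 = 0.213375.
Option 2 has the higher net inclusive-fitness payoff.

Option 2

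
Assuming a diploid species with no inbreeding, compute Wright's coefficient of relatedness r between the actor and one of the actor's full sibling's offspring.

Each parent–offspring link contributes a factor of 1/2, and independent paths through distinct common ancestors add.
Full aunt/uncle↔niece/nephew: two paths of length 3 through the shared grandparent pair: r = 2·(1/2)^3 = 1/4.

0.25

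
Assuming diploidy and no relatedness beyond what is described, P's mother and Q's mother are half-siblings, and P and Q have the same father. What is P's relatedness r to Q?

0.3125

Wright's path rule: contributions from independent ancestry routes add.
P and Q are related in two ways: half first cousins through their mothers (r = 1/16) and half-sibs through their shared father (r = 1/4).
r = 1/16 + 1/4 = 5/16 = 0.3125.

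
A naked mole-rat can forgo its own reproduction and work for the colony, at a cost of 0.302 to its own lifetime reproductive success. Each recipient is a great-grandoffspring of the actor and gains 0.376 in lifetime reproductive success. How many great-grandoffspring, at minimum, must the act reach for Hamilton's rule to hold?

r to a great-grandoffspring = 0.125 (three parent–offspring links: r = (1/2)^3 = 1/8).
Hamilton's rule: n·r·B > C  ⇒  n > C/(r·B) = 0.302/(0.125·0.376) = 6.426.
The smallest integer exceeding 6.426 is 7.

7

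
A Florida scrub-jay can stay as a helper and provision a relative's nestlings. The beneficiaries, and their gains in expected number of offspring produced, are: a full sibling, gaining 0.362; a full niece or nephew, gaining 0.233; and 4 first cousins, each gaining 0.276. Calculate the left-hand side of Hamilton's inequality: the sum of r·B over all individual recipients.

r to a full sibling = 0.5 (full sibs share both parents — two paths of length 2: r = 2·(1/2)^2 = 1/2).
r to a full niece or nephew = 0.25 (full aunt/uncle↔niece/nephew: two paths of length 3 through the shared grandparent pair: r = 2·(1/2)^3 = 1/4).
r to a first cousin = 0.125 (first cousins share one grandparent pair — two paths of length 4: r = 2·(1/2)^4 = 1/8).
Summing one r·B term per recipient: 1·0.5·0.362 + 1·0.25·0.233 + 4·0.125·0.276 = 0.37725.

0.37725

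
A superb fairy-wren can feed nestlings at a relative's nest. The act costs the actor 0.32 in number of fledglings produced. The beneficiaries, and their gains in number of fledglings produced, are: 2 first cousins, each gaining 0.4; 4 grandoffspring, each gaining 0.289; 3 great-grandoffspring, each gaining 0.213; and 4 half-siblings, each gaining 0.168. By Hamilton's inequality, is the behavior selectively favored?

Yes

Hamilton's rule: the trait is favored when the sum of r·B over every recipient exceeds the actor's cost C.
r to a first cousin = 0.125 (first cousins share one grandparent pair — two paths of length 4: r = 2·(1/2)^4 = 1/8).
r to a grandoffspring = 0.25 (two parent–offspring links: r = (1/2)^2 = 1/4).
r to a great-grandoffspring = 0.125 (three parent–offspring links: r = (1/2)^3 = 1/8).
r to a half-sibling = 0.25 (half-sibs share one parent — one path of length 2: r = (1/2)^2 = 1/4).
Summing one r·B term per recipient: 2·0.125·0.4 + 4·0.25·0.289 + 3·0.125·0.213 + 4·0.25·0.168 = 0.636875.
0.636875 > 0.32: the indirect benefit exceeds the cost.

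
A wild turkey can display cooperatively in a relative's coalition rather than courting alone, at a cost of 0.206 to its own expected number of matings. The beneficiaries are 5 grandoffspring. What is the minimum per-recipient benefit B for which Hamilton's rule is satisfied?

0.1648

r to a grandoffspring = 0.25 (two parent–offspring links: r = (1/2)^2 = 1/4).
Hamilton's rule with n recipients of equal r: n·r·B > C, so B > C/(n·r) = 0.206/(5·0.25) = 0.1648.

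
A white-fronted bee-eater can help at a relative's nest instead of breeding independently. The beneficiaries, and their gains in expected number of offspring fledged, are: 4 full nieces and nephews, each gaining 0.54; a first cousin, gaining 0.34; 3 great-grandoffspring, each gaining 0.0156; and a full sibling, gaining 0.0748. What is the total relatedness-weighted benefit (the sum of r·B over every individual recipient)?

r to a full niece or nephew = 1/4 (full aunt/uncle↔niece/nephew: two paths of length 3 through the shared grandparent pair: r = 2·(1/2)^3 = 1/4).
r to a first cousin = 0.125 (first cousins share one grandparent pair — two paths of length 4: r = 2·(1/2)^4 = 1/8).
r to a great-grandoffspring = 1/8 (three parent–offspring links: r = (1/2)^3 = 1/8).
r to a full sibling = 0.5 (full sibs share both parents — two paths of length 2: r = 2·(1/2)^2 = 1/2).
Summing one r·B term per recipient: 4·0.25·0.54 + 1·0.125·0.34 + 3·0.125·0.0156 + 1·0.5·0.0748 = 0.62575.

0.62575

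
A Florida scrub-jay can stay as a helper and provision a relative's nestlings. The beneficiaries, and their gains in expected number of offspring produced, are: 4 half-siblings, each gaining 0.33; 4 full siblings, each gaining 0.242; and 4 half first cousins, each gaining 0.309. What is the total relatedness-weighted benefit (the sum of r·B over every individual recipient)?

0.89125

r to a half-sibling = 1/4 (half-sibs share one parent — one path of length 2: r = (1/2)^2 = 1/4).
r to a full sibling = 1/2 (full sibs share both parents — two paths of length 2: r = 2·(1/2)^2 = 1/2).
r to a half first cousin = 1/16 (half first cousins share one grandparent — one path of length 4: r = (1/2)^4 = 1/16).
Summing one r·B term per recipient: 4·0.25·0.33 + 4·0.5·0.242 + 4·0.0625·0.309 = 0.89125.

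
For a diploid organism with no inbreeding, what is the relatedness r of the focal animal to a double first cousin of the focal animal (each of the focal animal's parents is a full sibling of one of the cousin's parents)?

0.25

Each parent–offspring link contributes a factor of 1/2, and independent paths through distinct common ancestors add.
Double first cousins share both grandparent pairs — four paths of length 4: r = 4·(1/2)^4 = 1/4.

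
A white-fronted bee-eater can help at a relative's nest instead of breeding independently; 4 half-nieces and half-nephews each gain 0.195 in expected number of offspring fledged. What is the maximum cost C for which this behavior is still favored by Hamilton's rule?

0.0975

r to a half-niece or half-nephew = 0.125 (half-aunt/uncle↔niece/nephew: one path of length 3: r = (1/2)^3 = 1/8).
Hamilton's rule: n·r·B > C, so the trait is favored while C < n·r·B = 4·0.125·0.195 = 0.0975.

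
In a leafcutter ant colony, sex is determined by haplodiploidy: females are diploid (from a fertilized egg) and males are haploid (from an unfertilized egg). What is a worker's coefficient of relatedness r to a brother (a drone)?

Her haploid brother carries none of their father's genes and a random half of their mother's genome; that half matches the maternal half of her own genome with probability 1/2: r = 1/2 · 1/2 = 1/4.

0.25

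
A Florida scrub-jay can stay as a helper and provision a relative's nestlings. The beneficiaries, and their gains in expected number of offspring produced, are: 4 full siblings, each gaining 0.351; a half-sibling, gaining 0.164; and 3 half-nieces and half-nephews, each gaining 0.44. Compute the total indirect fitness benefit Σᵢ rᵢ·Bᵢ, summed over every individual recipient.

r to a full sibling = 0.5 (full sibs share both parents — two paths of length 2: r = 2·(1/2)^2 = 1/2).
r to a half-sibling = 0.25 (half-sibs share one parent — one path of length 2: r = (1/2)^2 = 1/4).
r to a half-niece or half-nephew = 1/8 (half-aunt/uncle↔niece/nephew: one path of length 3: r = (1/2)^3 = 1/8).
Summing one r·B term per recipient: 4·0.5·0.351 + 1·0.25·0.164 + 3·0.125·0.44 = 0.908.

0.908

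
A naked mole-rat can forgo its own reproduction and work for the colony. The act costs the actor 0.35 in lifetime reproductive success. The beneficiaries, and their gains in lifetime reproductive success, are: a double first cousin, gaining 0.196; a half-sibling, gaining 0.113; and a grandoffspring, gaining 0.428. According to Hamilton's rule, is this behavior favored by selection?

No

Hamilton's rule: the trait is favored when the sum of r·B over every recipient exceeds the actor's cost C.
r to a double first cousin = 0.25 (double first cousins share both grandparent pairs — four paths of length 4: r = 4·(1/2)^4 = 1/4).
r to a half-sibling = 1/4 (half-sibs share one parent — one path of length 2: r = (1/2)^2 = 1/4).
r to a grandoffspring = 0.25 (two parent–offspring links: r = (1/2)^2 = 1/4).
Summing one r·B term per recipient: 1·0.25·0.196 + 1·0.25·0.113 + 1·0.25·0.428 = 0.18425.
0.18425 < 0.35: the indirect benefit is less than the cost.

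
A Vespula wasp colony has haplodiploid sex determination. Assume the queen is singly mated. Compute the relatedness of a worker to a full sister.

0.75

Haplodiploid full sisters inherit their father's entire haploid genome identically (contributing 1/2) and on average half of their mother's contribution (1/2 · 1/2 = 1/4); r = 1/2 + 1/4 = 3/4.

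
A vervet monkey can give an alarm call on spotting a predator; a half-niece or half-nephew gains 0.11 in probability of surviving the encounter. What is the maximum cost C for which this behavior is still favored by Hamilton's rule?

0.01375

r to a half-niece or half-nephew = 1/8 (half-aunt/uncle↔niece/nephew: one path of length 3: r = (1/2)^3 = 1/8).
Hamilton's rule: n·r·B > C, so the trait is favored while C < n·r·B = 1·0.125·0.11 = 0.01375.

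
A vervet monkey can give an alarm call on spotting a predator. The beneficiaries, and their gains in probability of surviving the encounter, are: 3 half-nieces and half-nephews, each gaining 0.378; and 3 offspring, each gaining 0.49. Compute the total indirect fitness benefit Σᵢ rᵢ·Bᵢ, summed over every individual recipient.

r to a half-niece or half-nephew = 0.125 (half-aunt/uncle↔niece/nephew: one path of length 3: r = (1/2)^3 = 1/8).
r to an offspring = 0.5 (one parent–offspring link: r = (1/2)^1 = 1/2).
Summing one r·B term per recipient: 3·0.125·0.378 + 3·0.5·0.49 = 0.87675.

0.87675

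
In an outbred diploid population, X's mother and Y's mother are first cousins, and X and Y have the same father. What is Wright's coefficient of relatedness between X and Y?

With two independent routes of shared ancestry, r is the sum of the two contributions.
X and Y are related in two ways: second cousins through their mothers (r = 1/32) and half-sibs through their shared father (r = 1/4).
r = 1/32 + 1/4 = 0.28125.

0.28125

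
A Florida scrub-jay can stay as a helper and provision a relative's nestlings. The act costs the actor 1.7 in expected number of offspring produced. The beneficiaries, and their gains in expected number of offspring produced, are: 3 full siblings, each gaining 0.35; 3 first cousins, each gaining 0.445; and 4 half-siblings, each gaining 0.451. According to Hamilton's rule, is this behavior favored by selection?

Hamilton's rule: the trait is favored when the sum of r·B over every recipient exceeds the actor's cost C.
r to a full sibling = 0.5 (full sibs share both parents — two paths of length 2: r = 2·(1/2)^2 = 1/2).
r to a first cousin = 1/8 (first cousins share one grandparent pair — two paths of length 4: r = 2·(1/2)^4 = 1/8).
r to a half-sibling = 0.25 (half-sibs share one parent — one path of length 2: r = (1/2)^2 = 1/4).
Summing one r·B term per recipient: 3·0.5·0.35 + 3·0.125·0.445 + 4·0.25·0.451 = 1.142875.
1.142875 < 1.7: the indirect benefit is less than the cost.

No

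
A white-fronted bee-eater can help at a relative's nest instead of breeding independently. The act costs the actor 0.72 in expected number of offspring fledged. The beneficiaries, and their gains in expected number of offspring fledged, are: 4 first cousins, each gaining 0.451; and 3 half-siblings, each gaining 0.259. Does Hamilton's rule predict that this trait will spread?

No

Hamilton's rule: the trait is favored when the sum of r·B over every recipient exceeds the actor's cost C.
r to a first cousin = 1/8 (first cousins share one grandparent pair — two paths of length 4: r = 2·(1/2)^4 = 1/8).
r to a half-sibling = 0.25 (half-sibs share one parent — one path of length 2: r = (1/2)^2 = 1/4).
Summing one r·B term per recipient: 4·0.125·0.451 + 3·0.25·0.259 = 0.41975.
0.41975 < 0.72: the indirect benefit is less than the cost.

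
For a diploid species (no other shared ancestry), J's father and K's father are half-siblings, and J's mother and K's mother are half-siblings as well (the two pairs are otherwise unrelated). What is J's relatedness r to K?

Independent pedigree routes through distinct common ancestors add.
J and K are related in two ways: half first cousins through their fathers (r = 1/16) and half first cousins through their mothers (r = 1/16).
r = 1/16 + 1/16 = 1/8 = 0.125.

0.125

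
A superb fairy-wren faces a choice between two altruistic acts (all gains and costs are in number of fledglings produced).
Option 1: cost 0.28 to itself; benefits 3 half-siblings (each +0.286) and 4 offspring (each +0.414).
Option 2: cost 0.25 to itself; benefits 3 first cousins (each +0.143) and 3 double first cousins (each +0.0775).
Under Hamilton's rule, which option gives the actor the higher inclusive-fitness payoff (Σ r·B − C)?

Option 1: r to a half-sibling = 0.25.
Option 1: r to an offspring = 0.5.
Option 1: Σ r·B − C = (3·0.25·0.286 + 4·0.5·0.414) − 0.28 = 0.7625.
Option 2: r to a first cousin = 0.125.
Option 2: r to a double first cousin = 0.25.
Option 2: Σ r·B − C = (3·0.125·0.143 + 3·0.25·0.0775) − 0.25 = -0.13825.
Option 1 has the higher net inclusive-fitness payoff.

Option 1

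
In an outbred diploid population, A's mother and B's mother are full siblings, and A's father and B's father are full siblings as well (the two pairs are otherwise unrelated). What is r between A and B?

Relatedness sums over independent paths through distinct common ancestors.
A and B are related in two ways: first cousins through their mothers (r = 1/8) and first cousins through their fathers (r = 1/8) — i.e. double first cousins.
r = 1/8 + 1/8 = 1/4 = 0.25.

0.25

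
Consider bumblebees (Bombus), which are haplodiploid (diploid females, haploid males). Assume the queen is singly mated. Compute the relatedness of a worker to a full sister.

Haplodiploid full sisters inherit their father's entire haploid genome identically (contributing 1/2) and on average half of their mother's contribution (1/2 · 1/2 = 1/4); r = 1/2 + 1/4 = 3/4.

0.75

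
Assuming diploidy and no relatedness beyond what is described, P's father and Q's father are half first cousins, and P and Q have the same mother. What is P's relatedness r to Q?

0.265625

Independent pedigree routes through distinct common ancestors add.
P and Q are related in two ways: half second cousins through their fathers (r = 1/64) and half-sibs through their shared mother (r = 1/4).
r = 1/64 + 1/4 = 17/64 = 0.265625.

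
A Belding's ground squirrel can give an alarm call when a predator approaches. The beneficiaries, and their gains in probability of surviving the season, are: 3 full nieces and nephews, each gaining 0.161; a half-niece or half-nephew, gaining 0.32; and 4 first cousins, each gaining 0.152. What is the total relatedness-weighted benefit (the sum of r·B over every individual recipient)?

r to a full niece or nephew = 1/4 (full aunt/uncle↔niece/nephew: two paths of length 3 through the shared grandparent pair: r = 2·(1/2)^3 = 1/4).
r to a half-niece or half-nephew = 1/8 (half-aunt/uncle↔niece/nephew: one path of length 3: r = (1/2)^3 = 1/8).
r to a first cousin = 1/8 (first cousins share one grandparent pair — two paths of length 4: r = 2·(1/2)^4 = 1/8).
Summing one r·B term per recipient: 3·0.25·0.161 + 1·0.125·0.32 + 4·0.125·0.152 = 0.23675.

0.23675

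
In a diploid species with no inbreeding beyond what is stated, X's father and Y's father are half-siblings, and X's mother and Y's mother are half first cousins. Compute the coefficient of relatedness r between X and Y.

Wright's path rule: contributions from independent ancestry routes add.
X and Y are related in two ways: half first cousins through their fathers (r = 1/16) and half second cousins through their mothers (r = 1/64).
r = 1/16 + 1/64 = 0.078125.

0.078125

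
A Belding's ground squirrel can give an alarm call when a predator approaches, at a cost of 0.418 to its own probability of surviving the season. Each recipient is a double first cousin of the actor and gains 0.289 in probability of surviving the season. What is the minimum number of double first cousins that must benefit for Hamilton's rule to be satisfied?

6

r to a double first cousin = 0.25 (double first cousins share both grandparent pairs — four paths of length 4: r = 4·(1/2)^4 = 1/4).
Hamilton's rule: n·r·B > C  ⇒  n > C/(r·B) = 0.418/(0.25·0.289) = 5.785.
The smallest integer exceeding 5.785 is 6.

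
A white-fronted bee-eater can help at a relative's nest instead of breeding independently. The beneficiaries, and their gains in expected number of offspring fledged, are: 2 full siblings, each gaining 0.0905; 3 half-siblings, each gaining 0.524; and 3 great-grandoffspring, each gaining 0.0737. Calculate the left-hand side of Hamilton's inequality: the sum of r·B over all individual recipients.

r to a full sibling = 0.5 (full sibs share both parents — two paths of length 2: r = 2·(1/2)^2 = 1/2).
r to a half-sibling = 1/4 (half-sibs share one parent — one path of length 2: r = (1/2)^2 = 1/4).
r to a great-grandoffspring = 1/8 (three parent–offspring links: r = (1/2)^3 = 1/8).
Summing one r·B term per recipient: 2·0.5·0.0905 + 3·0.25·0.524 + 3·0.125·0.0737 = 0.5111375.

0.5111375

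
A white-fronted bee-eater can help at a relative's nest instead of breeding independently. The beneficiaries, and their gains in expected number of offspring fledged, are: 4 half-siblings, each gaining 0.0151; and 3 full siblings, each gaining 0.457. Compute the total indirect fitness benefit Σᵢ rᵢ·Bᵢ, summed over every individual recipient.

0.7006

r to a half-sibling = 1/4 (half-sibs share one parent — one path of length 2: r = (1/2)^2 = 1/4).
r to a full sibling = 1/2 (full sibs share both parents — two paths of length 2: r = 2·(1/2)^2 = 1/2).
Summing one r·B term per recipient: 4·0.25·0.0151 + 3·0.5·0.457 = 0.7006.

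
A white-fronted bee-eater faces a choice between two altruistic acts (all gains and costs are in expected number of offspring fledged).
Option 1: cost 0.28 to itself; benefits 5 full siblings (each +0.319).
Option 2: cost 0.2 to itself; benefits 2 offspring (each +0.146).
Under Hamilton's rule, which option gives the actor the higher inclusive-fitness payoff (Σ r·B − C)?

Option 1

Option 1: r to a full sibling = 0.5.
Option 1: Σ r·B − C = (5·0.5·0.319) − 0.28 = 0.5175.
Option 2: r to an offspring = 0.5.
Option 2: Σ r·B − C = (2·0.5·0.146) − 0.2 = -0.054.
Option 1 has the higher net inclusive-fitness payoff.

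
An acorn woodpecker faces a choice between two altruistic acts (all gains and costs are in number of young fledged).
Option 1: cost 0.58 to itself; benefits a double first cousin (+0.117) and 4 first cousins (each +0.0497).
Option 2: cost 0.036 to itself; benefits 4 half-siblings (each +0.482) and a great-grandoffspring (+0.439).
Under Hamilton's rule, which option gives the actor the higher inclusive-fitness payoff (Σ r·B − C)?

Option 2

Option 1: r to a double first cousin = 0.25.
Option 1: r to a first cousin = 0.125.
Option 1: Σ r·B − C = (1·0.25·0.117 + 4·0.125·0.0497) − 0.58 = -0.5259.
Option 2: r to a half-sibling = 0.25.
Option 2: r to a great-grandoffspring = 0.125.
Option 2: Σ r·B − C = (4·0.25·0.482 + 1·0.125·0.439) − 0.036 = 0.500875.
Option 2 has the higher net inclusive-fitness payoff.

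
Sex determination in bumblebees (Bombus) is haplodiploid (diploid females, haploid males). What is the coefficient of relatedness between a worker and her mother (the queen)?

0.5

One meiotic link between diploid queen and diploid daughter: r = 1/2.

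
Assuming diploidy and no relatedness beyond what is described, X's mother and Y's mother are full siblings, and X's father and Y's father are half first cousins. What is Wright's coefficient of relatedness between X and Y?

Independent pedigree routes through distinct common ancestors add.
X and Y are related in two ways: first cousins through their mothers (r = 1/8) and half second cousins through their fathers (r = 1/64).
r = 1/8 + 1/64 = 0.140625.

0.140625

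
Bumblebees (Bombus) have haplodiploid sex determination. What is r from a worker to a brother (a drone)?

0.25

Her haploid brother carries none of their father's genes and a random half of their mother's genome; that half matches the maternal half of her own genome with probability 1/2: r = 1/2 · 1/2 = 1/4.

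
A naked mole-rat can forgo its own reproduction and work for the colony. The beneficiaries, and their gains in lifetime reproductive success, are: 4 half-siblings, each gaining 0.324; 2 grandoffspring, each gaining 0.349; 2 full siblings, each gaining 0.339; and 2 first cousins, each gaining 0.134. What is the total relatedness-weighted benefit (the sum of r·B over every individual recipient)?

r to a half-sibling = 1/4 (half-sibs share one parent — one path of length 2: r = (1/2)^2 = 1/4).
r to a grandoffspring = 1/4 (two parent–offspring links: r = (1/2)^2 = 1/4).
r to a full sibling = 0.5 (full sibs share both parents — two paths of length 2: r = 2·(1/2)^2 = 1/2).
r to a first cousin = 0.125 (first cousins share one grandparent pair — two paths of length 4: r = 2·(1/2)^4 = 1/8).
Summing one r·B term per recipient: 4·0.25·0.324 + 2·0.25·0.349 + 2·0.5·0.339 + 2·0.125·0.134 = 0.871.

0.871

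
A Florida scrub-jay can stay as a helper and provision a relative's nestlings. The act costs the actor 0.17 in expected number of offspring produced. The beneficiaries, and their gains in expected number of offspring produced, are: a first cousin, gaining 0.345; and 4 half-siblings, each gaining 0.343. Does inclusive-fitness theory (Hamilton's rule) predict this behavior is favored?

Yes

Hamilton's rule: the trait is favored when the sum of r·B over every recipient exceeds the actor's cost C.
r to a first cousin = 0.125 (first cousins share one grandparent pair — two paths of length 4: r = 2·(1/2)^4 = 1/8).
r to a half-sibling = 1/4 (half-sibs share one parent — one path of length 2: r = (1/2)^2 = 1/4).
Summing one r·B term per recipient: 1·0.125·0.345 + 4·0.25·0.343 = 0.386125.
0.386125 > 0.17: the indirect benefit exceeds the cost.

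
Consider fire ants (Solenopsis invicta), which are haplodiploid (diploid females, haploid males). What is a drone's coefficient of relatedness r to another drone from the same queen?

0.5

Haploid brothers each carry a random half of the queen's diploid genome, so on average they share half: r = 1/2.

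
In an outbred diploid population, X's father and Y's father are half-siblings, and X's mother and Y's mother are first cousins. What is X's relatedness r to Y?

Wright's path rule: contributions from independent ancestry routes add.
X and Y are related in two ways: half first cousins through their fathers (r = 1/16) and second cousins through their mothers (r = 1/32).
r = 1/16 + 1/32 = 0.09375.

0.09375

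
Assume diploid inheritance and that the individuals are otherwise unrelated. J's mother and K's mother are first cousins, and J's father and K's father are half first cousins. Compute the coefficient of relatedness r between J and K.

0.046875

Independent pedigree routes through distinct common ancestors add.
J and K are related in two ways: second cousins through their mothers (r = 1/32) and half second cousins through their fathers (r = 1/64).
r = 1/32 + 1/64 = 0.046875.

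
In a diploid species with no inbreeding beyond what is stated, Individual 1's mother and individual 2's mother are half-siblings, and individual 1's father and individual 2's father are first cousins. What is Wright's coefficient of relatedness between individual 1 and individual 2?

0.09375

Wright's path rule: contributions from independent ancestry routes add.
Individual 1 and individual 2 are related in two ways: half first cousins through their mothers (r = 1/16) and second cousins through their fathers (r = 1/32).
r = 1/16 + 1/32 = 0.09375.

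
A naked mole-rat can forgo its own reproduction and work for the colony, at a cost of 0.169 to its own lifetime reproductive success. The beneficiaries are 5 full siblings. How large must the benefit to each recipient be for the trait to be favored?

r to a full sibling = 0.5 (full sibs share both parents — two paths of length 2: r = 2·(1/2)^2 = 1/2).
Hamilton's rule with n recipients of equal r: n·r·B > C, so B > C/(n·r) = 0.169/(5·0.5) = 0.0676.

0.0676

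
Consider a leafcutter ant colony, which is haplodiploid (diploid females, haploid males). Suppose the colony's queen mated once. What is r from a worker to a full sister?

Haplodiploid full sisters inherit their father's entire haploid genome identically (contributing 1/2) and on average half of their mother's contribution (1/2 · 1/2 = 1/4); r = 1/2 + 1/4 = 3/4.

0.75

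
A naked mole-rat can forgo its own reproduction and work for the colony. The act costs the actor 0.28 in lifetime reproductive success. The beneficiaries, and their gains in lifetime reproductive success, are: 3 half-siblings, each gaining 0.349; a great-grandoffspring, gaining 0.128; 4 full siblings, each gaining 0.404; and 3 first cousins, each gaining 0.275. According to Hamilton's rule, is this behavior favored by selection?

Yes

Hamilton's rule: the trait is favored when the sum of r·B over every recipient exceeds the actor's cost C.
r to a half-sibling = 1/4 (half-sibs share one parent — one path of length 2: r = (1/2)^2 = 1/4).
r to a great-grandoffspring = 0.125 (three parent–offspring links: r = (1/2)^3 = 1/8).
r to a full sibling = 1/2 (full sibs share both parents — two paths of length 2: r = 2·(1/2)^2 = 1/2).
r to a first cousin = 1/8 (first cousins share one grandparent pair — two paths of length 4: r = 2·(1/2)^4 = 1/8).
Summing one r·B term per recipient: 3·0.25·0.349 + 1·0.125·0.128 + 4·0.5·0.404 + 3·0.125·0.275 = 1.188875.
1.188875 > 0.28: the indirect benefit exceeds the cost.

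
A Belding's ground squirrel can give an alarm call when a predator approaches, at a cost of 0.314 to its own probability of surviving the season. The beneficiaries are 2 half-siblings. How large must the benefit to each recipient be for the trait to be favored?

r to a half-sibling = 1/4 (half-sibs share one parent — one path of length 2: r = (1/2)^2 = 1/4).
Hamilton's rule with n recipients of equal r: n·r·B > C, so B > C/(n·r) = 0.314/(2·0.25) = 0.628.

0.628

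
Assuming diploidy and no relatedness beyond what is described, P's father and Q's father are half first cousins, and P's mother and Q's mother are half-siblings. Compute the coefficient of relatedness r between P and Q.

Relatedness sums over independent paths through distinct common ancestors.
P and Q are related in two ways: half second cousins through their fathers (r = 1/64) and half first cousins through their mothers (r = 1/16).
r = 1/64 + 1/16 = 5/64 = 0.078125.

0.078125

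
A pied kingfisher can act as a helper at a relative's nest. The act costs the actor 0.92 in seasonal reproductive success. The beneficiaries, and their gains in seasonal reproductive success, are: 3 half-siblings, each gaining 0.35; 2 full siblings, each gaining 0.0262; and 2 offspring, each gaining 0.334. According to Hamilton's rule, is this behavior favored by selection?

No

Hamilton's rule: the trait is favored when the sum of r·B over every recipient exceeds the actor's cost C.
r to a half-sibling = 0.25 (half-sibs share one parent — one path of length 2: r = (1/2)^2 = 1/4).
r to a full sibling = 1/2 (full sibs share both parents — two paths of length 2: r = 2·(1/2)^2 = 1/2).
r to an offspring = 0.5 (one parent–offspring link: r = (1/2)^1 = 1/2).
Summing one r·B term per recipient: 3·0.25·0.35 + 2·0.5·0.0262 + 2·0.5·0.334 = 0.6227.
0.6227 < 0.92: the indirect benefit is less than the cost.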